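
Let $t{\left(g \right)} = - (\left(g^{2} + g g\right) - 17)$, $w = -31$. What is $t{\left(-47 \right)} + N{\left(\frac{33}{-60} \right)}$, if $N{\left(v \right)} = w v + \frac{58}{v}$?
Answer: $- \frac{987669}{220} \approx -4489.4$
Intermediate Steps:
$t{\left(g \right)} = 17 - 2 g^{2}$ ($t{\left(g \right)} = - (\left(g^{2} + g^{2}\right) - 17) = - (2 g^{2} - 17) = - (-17 + 2 g^{2}) = 17 - 2 g^{2}$)
$N{\left(v \right)} = - 31 v + \frac{58}{v}$
$t{\left(-47 \right)} + N{\left(\frac{33}{-60} \right)} = \left(17 - 2 \left(-47\right)^{2}\right) - \left(\frac{1160}{11} + 31 \cdot 33 \frac{1}{-60}\right) = \left(17 - 4418\right) - \left(\frac{1160}{11} + 31 \cdot 33 \left(- \frac{1}{60}\right)\right) = \left(17 - 4418\right) + \left(\left(-31\right) \left(- \frac{11}{20}\right) + \frac{58}{- \frac{11}{20}}\right) = -4401 + \left(\frac{341}{20} + 58 \left(- \frac{20}{11}\right)\right) = -4401 + \left(\frac{341}{20} - \frac{1160}{11}\right) = -4401 - \frac{19449}{220} = - \frac{987669}{220}$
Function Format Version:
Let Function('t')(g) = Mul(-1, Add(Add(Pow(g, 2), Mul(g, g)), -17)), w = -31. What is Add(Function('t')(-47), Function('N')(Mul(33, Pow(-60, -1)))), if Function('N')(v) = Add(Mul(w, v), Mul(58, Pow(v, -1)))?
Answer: Rational(-987669, 220) ≈ -4489.4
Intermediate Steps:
Function('t')(g) = Add(17, Mul(-2, Pow(g, 2))) (Function('t')(g) = Mul(-1, Add(Add(Pow(g, 2), Pow(g, 2)), -17)) = Mul(-1, Add(Mul(2, Pow(g, 2)), -17)) = Mul(-1, Add(-17, Mul(2, Pow(g, 2)))) = Add(17, Mul(-2, Pow(g, 2))))
Function('N')(v) = Add(Mul(-31, v), Mul(58, Pow(v, -1)))
Add(Function('t')(-47), Function('N')(Mul(33, Pow(-60, -1)))) = Add(Add(17, Mul(-2, Pow(-47, 2))), Add(Mul(-31, Mul(33, Pow(-60, -1))), Mul(58, Pow(Mul(33, Pow(-60, -1)), -1)))) = Add(Add(17, Mul(-2, 2209)), Add(Mul(-31, Mul(33, Rational(-1, 60))), Mul(58, Pow(Mul(33, Rational(-1, 60)), -1)))) = Add(Add(17, -4418), Add(Mul(-31, Rational(-11, 20)), Mul(58, Pow(Rational(-11, 20), -1)))) = Add(-4401, Add(Rational(341, 20), Mul(58, Rational(-20, 11)))) = Add(-4401, Add(Rational(341, 20), Rational(-1160, 11))) = Add(-4401, Rational(-19449, 220)) = Rational(-987669, 220)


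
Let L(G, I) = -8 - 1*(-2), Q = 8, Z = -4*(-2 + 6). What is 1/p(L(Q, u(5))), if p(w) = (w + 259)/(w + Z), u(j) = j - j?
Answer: -2/23 ≈ -0.086957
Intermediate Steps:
u(j) = 0
Z = -16 (Z = -4*4 = -16)
L(G, I) = -6 (L(G, I) = -8 + 2 = -6)
p(w) = (259 + w)/(-16 + w) (p(w) = (w + 259)/(w - 16) = (259 + w)/(-16 + w))
1/p(L(Q, u(5))) = 1/((259 - 6)/(-16 - 6)) = 1/(253/(-22)) = 1/(-1/22*253) = 1/(-23/2) = -2/23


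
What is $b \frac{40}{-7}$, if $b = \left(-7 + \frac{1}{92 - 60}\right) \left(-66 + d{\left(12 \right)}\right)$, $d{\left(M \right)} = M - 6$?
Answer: $- \frac{16725}{7} \approx -2389.3$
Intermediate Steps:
$d{\left(M \right)} = -6 + M$ ($d{\left(M \right)} = M - 6 = -6 + M$)
$b = \frac{3345}{8}$ ($b = \left(-7 + \frac{1}{92 - 60}\right) \left(-66 + \left(-6 + 12\right)\right) = \left(-7 + \frac{1}{32}\right) \left(-66 + 6\right) = \left(-7 + \frac{1}{32}\right) \left(-60\right) = \left(- \frac{223}{32}\right) \left(-60\right) = \frac{3345}{8} \approx 418.13$)
$b \frac{40}{-7} = \frac{3345 \frac{40}{-7}}{8} = \frac{3345 \cdot 40 \left(- \frac{1}{7}\right)}{8} = \frac{3345}{8} \left(- \frac{40}{7}\right) = - \frac{16725}{7}$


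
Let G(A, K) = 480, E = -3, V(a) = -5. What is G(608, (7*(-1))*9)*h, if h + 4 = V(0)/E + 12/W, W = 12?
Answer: -640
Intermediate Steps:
h = -4/3 (h = -4 + (-5/(-3) + 12/12) = -4 + (-5*(-1/3) + 12*(1/12)) = -4 + (5/3 + 1) = -4 + 8/3 = -4/3 ≈ -1.3333)
G(608, (7*(-1))*9)*h = 480*(-4/3) = -640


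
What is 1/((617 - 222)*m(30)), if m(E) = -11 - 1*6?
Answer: -1/6715 ≈ -0.00014892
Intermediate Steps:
m(E) = -17 (m(E) = -11 - 6 = -17)
1/((617 - 222)*m(30)) = 1/((617 - 222)*(-17)) = -1/17/395 = (1/395)*(-1/17) = -1/6715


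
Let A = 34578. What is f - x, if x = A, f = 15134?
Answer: -19444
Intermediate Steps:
x = 34578
f - x = 15134 - 1*34578 = 15134 - 34578 = -19444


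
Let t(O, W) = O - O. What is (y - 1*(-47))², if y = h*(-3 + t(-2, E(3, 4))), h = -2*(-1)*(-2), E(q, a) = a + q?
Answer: 3481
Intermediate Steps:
t(O, W) = 0
h = -4 (h = 2*(-2) = -4)
y = 12 (y = -4*(-3 + 0) = -4*(-3) = 12)
(y - 1*(-47))² = (12 - 1*(-47))² = (12 + 47)² = 59² = 3481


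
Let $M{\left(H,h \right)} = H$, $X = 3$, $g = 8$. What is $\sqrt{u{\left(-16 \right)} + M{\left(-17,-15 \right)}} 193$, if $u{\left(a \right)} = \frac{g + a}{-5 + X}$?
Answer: $193 i \sqrt{13} \approx 695.87 i$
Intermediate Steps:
$u{\left(a \right)} = -4 - \frac{a}{2}$ ($u{\left(a \right)} = \frac{8 + a}{-5 + 3} = \frac{8 + a}{-2} = \left(8 + a\right) \left(- \frac{1}{2}\right) = -4 - \frac{a}{2}$)
$\sqrt{u{\left(-16 \right)} + M{\left(-17,-15 \right)}} 193 = \sqrt{\left(-4 - -8\right) - 17} \cdot 193 = \sqrt{\left(-4 + 8\right) - 17} \cdot 193 = \sqrt{4 - 17} \cdot 193 = \sqrt{-13} \cdot 193 = i \sqrt{13} \cdot 193 = 193 i \sqrt{13}$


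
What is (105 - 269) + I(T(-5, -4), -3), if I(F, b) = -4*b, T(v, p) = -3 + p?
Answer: -152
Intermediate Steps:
(105 - 269) + I(T(-5, -4), -3) = (105 - 269) - 4*(-3) = -164 + 12 = -152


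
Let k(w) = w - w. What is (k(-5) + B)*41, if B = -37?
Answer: -1517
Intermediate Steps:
k(w) = 0
(k(-5) + B)*41 = (0 - 37)*41 = -37*41 = -1517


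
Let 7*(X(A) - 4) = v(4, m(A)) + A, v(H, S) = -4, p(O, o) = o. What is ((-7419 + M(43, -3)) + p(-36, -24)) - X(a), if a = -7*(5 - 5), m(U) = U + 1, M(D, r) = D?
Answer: -51824/7 ≈ -7403.4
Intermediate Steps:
m(U) = 1 + U
a = 0 (a = -7*0 = 0)
X(A) = 24/7 + A/7 (X(A) = 4 + (-4 + A)/7 = 4 + (-4/7 + A/7) = 24/7 + A/7)
((-7419 + M(43, -3)) + p(-36, -24)) - X(a) = ((-7419 + 43) - 24) - (24/7 + (1/7)*0) = (-7376 - 24) - (24/7 + 0) = -7400 - 1*24/7 = -7400 - 24/7 = -51824/7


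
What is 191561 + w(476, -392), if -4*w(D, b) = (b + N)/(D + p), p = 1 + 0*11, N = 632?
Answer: 30458179/159 ≈ 1.9156e+5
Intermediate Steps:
p = 1 (p = 1 + 0 = 1)
w(D, b) = -(632 + b)/(4*(1 + D)) (w(D, b) = -(b + 632)/(4*(D + 1)) = -(632 + b)/(4*(1 + D)))
191561 + w(476, -392) = 191561 + (-632 - 1*(-392))/(4*(1 + 476)) = 191561 + (¼)*(-632 + 392)/477 = 191561 + (¼)*(1/477)*(-240) = 191561 - 20/159 = 30458179/159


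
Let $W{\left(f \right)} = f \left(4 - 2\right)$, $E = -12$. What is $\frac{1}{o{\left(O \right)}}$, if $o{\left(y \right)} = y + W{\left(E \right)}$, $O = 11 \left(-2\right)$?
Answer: $- \frac{1}{46} \approx -0.021739$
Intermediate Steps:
$W{\left(f \right)} = 2 f$ ($W{\left(f \right)} = f 2 = 2 f$)
$O = -22$
$o{\left(y \right)} = -24 + y$ ($o{\left(y \right)} = y + 2 \left(-12\right) = y - 24 = -24 + y$)
$\frac{1}{o{\left(O \right)}} = \frac{1}{-24 - 22} = \frac{1}{-46} = - \frac{1}{46}$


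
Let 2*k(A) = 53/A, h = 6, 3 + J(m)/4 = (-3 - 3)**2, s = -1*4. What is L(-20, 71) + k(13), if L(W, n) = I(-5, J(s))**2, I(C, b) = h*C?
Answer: 23453/26 ≈ 902.04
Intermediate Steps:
s = -4
J(m) = 132 (J(m) = -12 + 4*(-3 - 3)**2 = -12 + 4*(-6)**2 = -12 + 4*36 = -12 + 144 = 132)
I(C, b) = 6*C
k(A) = 53/(2*A) (k(A) = (53/A)/2 = 53/(2*A))
L(W, n) = 900 (L(W, n) = (6*(-5))**2 = (-30)**2 = 900)
L(-20, 71) + k(13) = 900 + (53/2)/13 = 900 + (53/2)*(1/13) = 900 + 53/26 = 23453/26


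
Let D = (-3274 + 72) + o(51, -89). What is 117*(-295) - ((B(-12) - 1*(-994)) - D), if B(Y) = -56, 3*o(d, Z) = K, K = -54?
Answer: -38673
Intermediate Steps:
o(d, Z) = -18 (o(d, Z) = (1/3)*(-54) = -18)
D = -3220 (D = (-3274 + 72) - 18 = -3202 - 18 = -3220)
117*(-295) - ((B(-12) - 1*(-994)) - D) = 117*(-295) - ((-56 - 1*(-994)) - 1*(-3220)) = -34515 - ((-56 + 994) + 3220) = -34515 - (938 + 3220) = -34515 - 1*4158 = -34515 - 4158 = -38673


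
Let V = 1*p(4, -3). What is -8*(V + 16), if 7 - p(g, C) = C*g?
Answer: -280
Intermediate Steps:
p(g, C) = 7 - C*g
V = 19 (V = 1*(7 - 1*(-3)*4) = 1*(7 + 12) = 1*19 = 19)
-8*(V + 16) = -8*(19 + 16) = -8*35 = -280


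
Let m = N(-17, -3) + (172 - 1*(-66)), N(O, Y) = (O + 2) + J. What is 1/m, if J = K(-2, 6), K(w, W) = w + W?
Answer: 1/227 ≈ 0.0044053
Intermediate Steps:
K(w, W) = W + w
J = 4 (J = 6 - 2 = 4)
N(O, Y) = 6 + O (N(O, Y) = (O + 2) + 4 = (2 + O) + 4 = 6 + O)
m = 227 (m = (6 - 17) + (172 - 1*(-66)) = -11 + (172 + 66) = -11 + 238 = 227)
1/m = 1/227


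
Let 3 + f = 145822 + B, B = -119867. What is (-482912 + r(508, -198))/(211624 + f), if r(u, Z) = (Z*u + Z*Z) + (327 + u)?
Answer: -28603/12504 ≈ -2.2875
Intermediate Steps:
f = 25952 (f = -3 + (145822 - 119867) = -3 + 25955 = 25952)
r(u, Z) = 327 + u + Z**2 + Z*u (r(u, Z) = (Z*u + Z**2) + (327 + u) = (Z**2 + Z*u) + (327 + u) = 327 + u + Z**2 + Z*u)
(-482912 + r(508, -198))/(211624 + f) = (-482912 + (327 + 508 + (-198)**2 - 198*508))/(211624 + 25952) = (-482912 + (327 + 508 + 39204 - 100584))/237576 = (-482912 - 60545)*(1/237576) = -543457*1/237576 = -28603/12504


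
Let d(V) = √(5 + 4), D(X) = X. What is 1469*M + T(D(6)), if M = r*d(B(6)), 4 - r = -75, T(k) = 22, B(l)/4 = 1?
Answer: 348175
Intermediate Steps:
B(l) = 4 (B(l) = 4*1 = 4)
d(V) = 3 (d(V) = √9 = 3)
r = 79 (r = 4 - 1*(-75) = 4 + 75 = 79)
M = 237 (M = 79*3 = 237)
1469*M + T(D(6)) = 1469*237 + 22 = 348153 + 22 = 348175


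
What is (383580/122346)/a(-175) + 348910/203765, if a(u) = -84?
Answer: 19486723453/11633921922 ≈ 1.6750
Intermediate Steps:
(383580/122346)/a(-175) + 348910/203765 = (383580/122346)/(-84) + 348910/203765 = (383580*(1/122346))*(-1/84) + 348910*(1/203765) = (21310/6797)*(-1/84) + 69782/40753 = -10655/285474 + 69782/40753 = 19486723453/11633921922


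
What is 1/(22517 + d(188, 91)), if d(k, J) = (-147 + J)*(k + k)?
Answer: 1/1461 ≈ 0.00068446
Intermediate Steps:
d(k, J) = 2*k*(-147 + J) (d(k, J) = (-147 + J)*(2*k) = 2*k*(-147 + J))
1/(22517 + d(188, 91)) = 1/(22517 + 2*188*(-147 + 91)) = 1/(22517 + 2*188*(-56)) = 1/(22517 - 21056) = 1/1461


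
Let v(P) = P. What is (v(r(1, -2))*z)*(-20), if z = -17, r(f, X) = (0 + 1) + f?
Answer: 680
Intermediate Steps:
r(f, X) = 1 + f
(v(r(1, -2))*z)*(-20) = ((1 + 1)*(-17))*(-20) = (2*(-17))*(-20) = -34*(-20) = 680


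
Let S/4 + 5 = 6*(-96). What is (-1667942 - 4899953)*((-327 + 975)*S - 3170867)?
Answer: 30716856126005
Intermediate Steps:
S = -2324 (S = -20 + 4*(6*(-96)) = -20 + 4*(-576) = -20 - 2304 = -2324)
(-1667942 - 4899953)*((-327 + 975)*S - 3170867) = (-1667942 - 4899953)*((-327 + 975)*(-2324) - 3170867) = -6567895*(648*(-2324) - 3170867) = -6567895*(-1505952 - 3170867) = -6567895*(-4676819) = 30716856126005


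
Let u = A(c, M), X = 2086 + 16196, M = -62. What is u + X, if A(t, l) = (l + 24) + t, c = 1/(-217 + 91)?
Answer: 2298743/126 ≈ 18244.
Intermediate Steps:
c = -1/126 (c = 1/(-126) = -1/126 ≈ -0.0079365)
A(t, l) = 24 + l + t (A(t, l) = (24 + l) + t = 24 + l + t)
X = 18282
u = -4789/126 (u = 24 - 62 - 1/126 = -4789/126 ≈ -38.008)
u + X = -4789/126 + 18282 = 2298743/126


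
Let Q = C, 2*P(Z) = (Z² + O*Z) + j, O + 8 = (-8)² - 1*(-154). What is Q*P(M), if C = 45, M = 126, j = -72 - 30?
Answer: 950265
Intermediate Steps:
j = -102
O = 210 (O = -8 + ((-8)² - 1*(-154)) = -8 + (64 + 154) = -8 + 218 = 210)
P(Z) = -51 + Z²/2 + 105*Z (P(Z) = ((Z² + 210*Z) - 102)/2 = (-102 + Z² + 210*Z)/2 = -51 + Z²/2 + 105*Z)
Q = 45
Q*P(M) = 45*(-51 + (½)*126² + 105*126) = 45*(-51 + (½)*15876 + 13230) = 45*(-51 + 7938 + 13230) = 45*21117 = 950265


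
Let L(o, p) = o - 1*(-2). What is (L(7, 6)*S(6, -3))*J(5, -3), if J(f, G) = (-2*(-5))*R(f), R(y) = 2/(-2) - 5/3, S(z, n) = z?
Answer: -1440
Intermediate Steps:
R(y) = -8/3 (R(y) = 2*(-½) - 5*⅓ = -1 - 5/3 = -8/3)
L(o, p) = 2 + o (L(o, p) = o + 2 = 2 + o)
J(f, G) = -80/3 (J(f, G) = -2*(-5)*(-8/3) = 10*(-8/3) = -80/3)
(L(7, 6)*S(6, -3))*J(5, -3) = ((2 + 7)*6)*(-80/3) = (9*6)*(-80/3) = 54*(-80/3) = -1440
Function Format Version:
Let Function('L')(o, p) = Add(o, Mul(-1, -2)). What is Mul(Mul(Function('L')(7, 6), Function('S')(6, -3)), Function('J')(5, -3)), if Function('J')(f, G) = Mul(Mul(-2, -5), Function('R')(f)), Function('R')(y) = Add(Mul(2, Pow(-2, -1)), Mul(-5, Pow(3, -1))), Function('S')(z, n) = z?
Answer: -1440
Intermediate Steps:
Function('R')(y) = Rational(-8, 3) (Function('R')(y) = Add(Mul(2, Rational(-1, 2)), Mul(-5, Rational(1, 3))) = Add(-1, Rational(-5, 3)) = Rational(-8, 3))
Function('L')(o, p) = Add(2, o) (Function('L')(o, p) = Add(o, 2) = Add(2, o))
Function('J')(f, G) = Rational(-80, 3) (Function('J')(f, G) = Mul(Mul(-2, -5), Rational(-8, 3)) = Mul(10, Rational(-8, 3)) = Rational(-80, 3))
Mul(Mul(Function('L')(7, 6), Function('S')(6, -3)), Function('J')(5, -3)) = Mul(Mul(Add(2, 7), 6), Rational(-80, 3)) = Mul(Mul(9, 6), Rational(-80, 3)) = Mul(54, Rational(-80, 3)) = -1440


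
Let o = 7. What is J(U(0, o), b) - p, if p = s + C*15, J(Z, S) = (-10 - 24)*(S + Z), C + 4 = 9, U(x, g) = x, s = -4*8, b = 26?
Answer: -927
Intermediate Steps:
s = -32
C = 5 (C = -4 + 9 = 5)
J(Z, S) = -34*S - 34*Z (J(Z, S) = -34*(S + Z) = -34*S - 34*Z)
p = 43 (p = -32 + 5*15 = -32 + 75 = 43)
J(U(0, o), b) - p = (-34*26 - 34*0) - 1*43 = (-884 + 0) - 43 = -884 - 43 = -927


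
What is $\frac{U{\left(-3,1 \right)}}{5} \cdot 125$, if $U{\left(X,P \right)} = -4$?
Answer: $-100$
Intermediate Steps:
$\frac{U{\left(-3,1 \right)}}{5} \cdot 125 = - \frac{4}{5} \cdot 125 = \left(-4\right) \frac{1}{5} \cdot 125 = \left(- \frac{4}{5}\right) 125 = -100$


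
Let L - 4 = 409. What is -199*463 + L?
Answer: -91724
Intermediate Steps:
L = 413 (L = 4 + 409 = 413)
-199*463 + L = -199*463 + 413 = -92137 + 413 = -91724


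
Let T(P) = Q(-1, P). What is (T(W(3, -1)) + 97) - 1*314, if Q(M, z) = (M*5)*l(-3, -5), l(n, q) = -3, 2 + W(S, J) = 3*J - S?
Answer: -202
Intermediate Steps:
W(S, J) = -2 - S + 3*J (W(S, J) = -2 + (3*J - S) = -2 + (-S + 3*J) = -2 - S + 3*J)
Q(M, z) = -15*M (Q(M, z) = (M*5)*(-3) = (5*M)*(-3) = -15*M)
T(P) = 15 (T(P) = -15*(-1) = 15)
(T(W(3, -1)) + 97) - 1*314 = (15 + 97) - 1*314 = 112 - 314 = -202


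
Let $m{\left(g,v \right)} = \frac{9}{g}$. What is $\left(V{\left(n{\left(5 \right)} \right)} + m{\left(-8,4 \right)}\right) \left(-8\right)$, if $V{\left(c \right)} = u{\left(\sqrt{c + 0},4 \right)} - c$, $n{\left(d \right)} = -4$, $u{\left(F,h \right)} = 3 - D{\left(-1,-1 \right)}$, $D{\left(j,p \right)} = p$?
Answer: $-55$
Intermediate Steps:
$u{\left(F,h \right)} = 4$ ($u{\left(F,h \right)} = 3 - -1 = 3 + 1 = 4$)
$V{\left(c \right)} = 4 - c$
$\left(V{\left(n{\left(5 \right)} \right)} + m{\left(-8,4 \right)}\right) \left(-8\right) = \left(\left(4 - -4\right) + \frac{9}{-8}\right) \left(-8\right) = \left(\left(4 + 4\right) + 9 \left(- \frac{1}{8}\right)\right) \left(-8\right) = \left(8 - \frac{9}{8}\right) \left(-8\right) = \frac{55}{8} \left(-8\right) = -55$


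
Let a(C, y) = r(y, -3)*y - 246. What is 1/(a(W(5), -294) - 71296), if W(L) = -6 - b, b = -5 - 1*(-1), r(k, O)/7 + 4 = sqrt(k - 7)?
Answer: I/(2*(-31655*I + 1029*sqrt(301))) ≈ -1.1984e-5 + 6.7585e-6*I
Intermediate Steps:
r(k, O) = -28 + 7*sqrt(-7 + k) (r(k, O) = -28 + 7*sqrt(k - 7) = -28 + 7*sqrt(-7 + k))
b = -4 (b = -5 + 1 = -4)
W(L) = -2 (W(L) = -6 - 1*(-4) = -6 + 4 = -2)
a(C, y) = -246 + y*(-28 + 7*sqrt(-7 + y)) (a(C, y) = (-28 + 7*sqrt(-7 + y))*y - 246 = y*(-28 + 7*sqrt(-7 + y)) - 246 = -246 + y*(-28 + 7*sqrt(-7 + y)))
1/(a(W(5), -294) - 71296) = 1/((-246 + 7*(-294)*(-4 + sqrt(-7 - 294))) - 71296) = 1/((-246 + 7*(-294)*(-4 + sqrt(-301))) - 71296) = 1/((-246 + 7*(-294)*(-4 + I*sqrt(301))) - 71296) = 1/((-246 + (8232 - 2058*I*sqrt(301))) - 71296) = 1/((7986 - 2058*I*sqrt(301)) - 71296) = 1/(-63310 - 2058*I*sqrt(301))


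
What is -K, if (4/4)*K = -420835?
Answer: 420835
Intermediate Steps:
K = -420835
-K = -1*(-420835) = 420835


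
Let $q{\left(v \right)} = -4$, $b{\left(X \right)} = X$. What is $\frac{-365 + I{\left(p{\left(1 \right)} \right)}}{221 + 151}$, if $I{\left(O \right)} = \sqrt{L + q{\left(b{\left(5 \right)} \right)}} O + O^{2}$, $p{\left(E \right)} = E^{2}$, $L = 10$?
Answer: $- \frac{91}{93} + \frac{\sqrt{6}}{372} \approx -0.97191$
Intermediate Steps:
$I{\left(O \right)} = O^{2} + O \sqrt{6}$ ($I{\left(O \right)} = \sqrt{10 - 4} O + O^{2} = \sqrt{6} O + O^{2} = O \sqrt{6} + O^{2} = O^{2} + O \sqrt{6}$)
$\frac{-365 + I{\left(p{\left(1 \right)} \right)}}{221 + 151} = \frac{-365 + 1^{2} \left(1^{2} + \sqrt{6}\right)}{221 + 151} = \frac{-365 + 1 \left(1 + \sqrt{6}\right)}{372} = \left(-365 + \left(1 + \sqrt{6}\right)\right) \frac{1}{372} = \left(-364 + \sqrt{6}\right) \frac{1}{372} = - \frac{91}{93} + \frac{\sqrt{6}}{372}$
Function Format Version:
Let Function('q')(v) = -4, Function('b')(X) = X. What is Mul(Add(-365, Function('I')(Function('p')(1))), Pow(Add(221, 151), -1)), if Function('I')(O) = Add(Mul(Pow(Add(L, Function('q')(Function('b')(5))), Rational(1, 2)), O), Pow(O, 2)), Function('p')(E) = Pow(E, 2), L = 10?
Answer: Add(Rational(-91, 93), Mul(Rational(1, 372), Pow(6, Rational(1, 2)))) ≈ -0.97191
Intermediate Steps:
Function('I')(O) = Add(Pow(O, 2), Mul(O, Pow(6, Rational(1, 2)))) (Function('I')(O) = Add(Mul(Pow(Add(10, -4), Rational(1, 2)), O), Pow(O, 2)) = Add(Mul(Pow(6, Rational(1, 2)), O), Pow(O, 2)) = Add(Mul(O, Pow(6, Rational(1, 2))), Pow(O, 2)) = Add(Pow(O, 2), Mul(O, Pow(6, Rational(1, 2)))))
Mul(Add(-365, Function('I')(Function('p')(1))), Pow(Add(221, 151), -1)) = Mul(Add(-365, Mul(Pow(1, 2), Add(Pow(1, 2), Pow(6, Rational(1, 2))))), Pow(Add(221, 151), -1)) = Mul(Add(-365, Mul(1, Add(1, Pow(6, Rational(1, 2))))), Pow(372, -1)) = Mul(Add(-365, Add(1, Pow(6, Rational(1, 2)))), Rational(1, 372)) = Mul(Add(-364, Pow(6, Rational(1, 2))), Rational(1, 372)) = Add(Rational(-91, 93), Mul(Rational(1, 372), Pow(6, Rational(1, 2))))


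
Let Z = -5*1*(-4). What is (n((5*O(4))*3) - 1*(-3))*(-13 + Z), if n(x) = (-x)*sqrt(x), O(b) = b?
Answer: 21 - 840*sqrt(15) ≈ -3232.3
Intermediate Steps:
n(x) = -x**(3/2)
Z = 20 (Z = -5*(-4) = 20)
(n((5*O(4))*3) - 1*(-3))*(-13 + Z) = (-((5*4)*3)**(3/2) - 1*(-3))*(-13 + 20) = (-(20*3)**(3/2) + 3)*7 = (-60**(3/2) + 3)*7 = (-120*sqrt(15) + 3)*7 = (3 - 120*sqrt(15))*7 = 21 - 840*sqrt(15)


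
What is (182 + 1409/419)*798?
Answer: 61978266/419 ≈ 1.4792e+5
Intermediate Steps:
(182 + 1409/419)*798 = (77667/419)*798 = 61978266/419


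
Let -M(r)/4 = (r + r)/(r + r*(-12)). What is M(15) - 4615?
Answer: -50757/11 ≈ -4614.3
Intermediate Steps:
M(r) = 8/11 (M(r) = -4*(r + r)/(r + r*(-12)) = -4*2*r/(r - 12*r) = -4*2*r/((-11*r)) = -4*2*r*(-1/(11*r)) = -4*(-2/11) = 8/11)
M(15) - 4615 = 8/11 - 4615 = -50757/11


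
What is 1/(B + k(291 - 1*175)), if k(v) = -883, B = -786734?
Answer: -1/787617 ≈ -1.2697e-6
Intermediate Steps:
1/(B + k(291 - 1*175)) = 1/(-786734 - 883) = 1/(-787617) = -1/787617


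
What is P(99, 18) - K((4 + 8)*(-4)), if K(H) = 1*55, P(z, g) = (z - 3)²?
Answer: 9161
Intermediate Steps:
P(z, g) = (-3 + z)²
K(H) = 55
P(99, 18) - K((4 + 8)*(-4)) = (-3 + 99)² - 1*55 = 96² - 55 = 9216 - 55 = 9161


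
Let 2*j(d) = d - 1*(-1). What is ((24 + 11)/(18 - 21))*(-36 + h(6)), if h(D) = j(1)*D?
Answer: 350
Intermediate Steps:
j(d) = ½ + d/2 (j(d) = (d - 1*(-1))/2 = (d + 1)/2 = (1 + d)/2 = ½ + d/2)
h(D) = D (h(D) = (½ + (½)*1)*D = (½ + ½)*D = 1*D = D)
((24 + 11)/(18 - 21))*(-36 + h(6)) = ((24 + 11)/(18 - 21))*(-36 + 6) = (35/(-3))*(-30) = (35*(-⅓))*(-30) = -35/3*(-30) = 350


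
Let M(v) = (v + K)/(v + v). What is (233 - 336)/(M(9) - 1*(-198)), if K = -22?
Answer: -1854/3551 ≈ -0.52211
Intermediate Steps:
M(v) = (-22 + v)/(2*v) (M(v) = (v - 22)/(v + v) = (-22 + v)/((2*v)) = (-22 + v)*(1/(2*v)) = (-22 + v)/(2*v))
(233 - 336)/(M(9) - 1*(-198)) = (233 - 336)/((½)*(-22 + 9)/9 - 1*(-198)) = -103/((½)*(⅑)*(-13) + 198) = -103/(-13/18 + 198) = -103/3551/18 = -103*18/3551 = -1854/3551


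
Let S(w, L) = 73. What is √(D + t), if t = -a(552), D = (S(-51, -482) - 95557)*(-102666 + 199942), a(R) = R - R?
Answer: 4*I*√580518849 ≈ 96376.0*I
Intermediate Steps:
a(R) = 0
D = -9288301584 (D = (73 - 95557)*(-102666 + 199942) = -95484*97276 = -9288301584)
t = 0 (t = -1*0 = 0)
√(D + t) = √(-9288301584 + 0) = √(-9288301584) = 4*I*√580518849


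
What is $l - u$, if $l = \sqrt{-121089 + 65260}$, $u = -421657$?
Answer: $421657 + i \sqrt{55829} \approx 4.2166 \cdot 10^{5} + 236.28 i$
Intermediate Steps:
$l = i \sqrt{55829}$ ($l = \sqrt{-55829} = i \sqrt{55829} \approx 236.28 i$)
$l - u = i \sqrt{55829} - -421657 = i \sqrt{55829} + 421657 = 421657 + i \sqrt{55829}$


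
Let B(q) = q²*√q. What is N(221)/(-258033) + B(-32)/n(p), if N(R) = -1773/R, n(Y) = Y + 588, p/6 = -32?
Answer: 591/19008431 + 1024*I*√2/99 ≈ 3.1091e-5 + 14.628*I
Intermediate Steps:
p = -192 (p = 6*(-32) = -192)
n(Y) = 588 + Y
B(q) = q^(5/2)
N(221)/(-258033) + B(-32)/n(p) = -1773/221/(-258033) + (-32)^(5/2)/(588 - 192) = -1773*1/221*(-1/258033) + (4096*I*√2)/396 = -1773/221*(-1/258033) + (4096*I*√2)*(1/396) = 591/19008431 + 1024*I*√2/99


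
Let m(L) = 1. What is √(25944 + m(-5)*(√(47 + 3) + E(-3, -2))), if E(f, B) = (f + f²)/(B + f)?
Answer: √(648570 + 125*√2)/5 ≈ 161.09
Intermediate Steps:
E(f, B) = (f + f²)/(B + f)
√(25944 + m(-5)*(√(47 + 3) + E(-3, -2))) = √(25944 + 1*(√(47 + 3) - 3*(1 - 3)/(-2 - 3))) = √(25944 + 1*(√50 - 3*(-2)/(-5))) = √(25944 + 1*(5*√2 - 3*(-⅕)*(-2))) = √(25944 + 1*(5*√2 - 6/5)) = √(25944 + 1*(-6/5 + 5*√2)) = √(25944 + (-6/5 + 5*√2)) = √(129714/5 + 5*√2)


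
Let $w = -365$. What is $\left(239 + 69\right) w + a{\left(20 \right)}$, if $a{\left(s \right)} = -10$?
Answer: $-112430$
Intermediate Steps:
$\left(239 + 69\right) w + a{\left(20 \right)} = \left(239 + 69\right) \left(-365\right) - 10 = 308 \left(-365\right) - 10 = -112420 - 10 = -112430$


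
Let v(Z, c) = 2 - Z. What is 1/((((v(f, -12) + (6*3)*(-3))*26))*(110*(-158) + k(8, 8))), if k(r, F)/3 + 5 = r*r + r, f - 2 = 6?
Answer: 1/26799240 ≈ 3.7314e-8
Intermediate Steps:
f = 8 (f = 2 + 6 = 8)
k(r, F) = -15 + 3*r + 3*r² (k(r, F) = -15 + 3*(r*r + r) = -15 + 3*(r² + r) = -15 + 3*(r + r²) = -15 + (3*r + 3*r²) = -15 + 3*r + 3*r²)
1/((((v(f, -12) + (6*3)*(-3))*26))*(110*(-158) + k(8, 8))) = 1/(((((2 - 1*8) + (6*3)*(-3))*26))*(110*(-158) + (-15 + 3*8 + 3*8²))) = 1/(((((2 - 8) + 18*(-3))*26))*(-17380 + (-15 + 24 + 3*64))) = 1/((((-6 - 54)*26))*(-17380 + (-15 + 24 + 192))) = 1/(((-60*26))*(-17380 + 201)) = 1/(-1560*(-17179)) = -1/1560*(-1/17179) = 1/26799240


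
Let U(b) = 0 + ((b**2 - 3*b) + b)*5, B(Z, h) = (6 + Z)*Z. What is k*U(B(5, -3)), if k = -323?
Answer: -4707725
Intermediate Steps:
B(Z, h) = Z*(6 + Z)
U(b) = -10*b + 5*b**2 (U(b) = 0 + (b**2 - 2*b)*5 = 0 + (-10*b + 5*b**2) = -10*b + 5*b**2)
k*U(B(5, -3)) = -1615*5*(6 + 5)*(-2 + 5*(6 + 5)) = -1615*5*11*(-2 + 5*11) = -1615*55*(-2 + 55) = -1615*55*53 = -323*14575 = -4707725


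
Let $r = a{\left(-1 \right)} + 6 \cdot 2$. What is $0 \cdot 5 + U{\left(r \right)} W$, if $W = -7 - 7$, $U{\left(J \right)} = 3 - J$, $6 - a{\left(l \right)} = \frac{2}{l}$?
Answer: $238$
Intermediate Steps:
$a{\left(l \right)} = 6 - \frac{2}{l}$
$r = 20$ ($r = \left(6 - \frac{2}{-1}\right) + 6 \cdot 2 = \left(6 - -2\right) + 12 = \left(6 + 2\right) + 12 = 8 + 12 = 20$)
$W = -14$
$0 \cdot 5 + U{\left(r \right)} W = 0 \cdot 5 + \left(3 - 20\right) \left(-14\right) = 0 + \left(3 - 20\right) \left(-14\right) = 0 - -238 = 0 + 238 = 238$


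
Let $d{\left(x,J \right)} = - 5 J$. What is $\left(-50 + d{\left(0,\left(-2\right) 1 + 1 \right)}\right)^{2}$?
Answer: $2025$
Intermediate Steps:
$\left(-50 + d{\left(0,\left(-2\right) 1 + 1 \right)}\right)^{2} = \left(-50 - 5 \left(\left(-2\right) 1 + 1\right)\right)^{2} = \left(-50 - 5 \left(-2 + 1\right)\right)^{2} = \left(-50 - -5\right)^{2} = \left(-50 + 5\right)^{2} = \left(-45\right)^{2} = 2025$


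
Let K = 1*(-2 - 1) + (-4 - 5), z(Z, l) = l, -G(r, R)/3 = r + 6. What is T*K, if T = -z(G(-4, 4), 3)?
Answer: 36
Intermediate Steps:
G(r, R) = -18 - 3*r (G(r, R) = -3*(r + 6) = -3*(6 + r) = -18 - 3*r)
T = -3 (T = -1*3 = -3)
K = -12 (K = 1*(-3) - 9 = -3 - 9 = -12)
T*K = -3*(-12) = 36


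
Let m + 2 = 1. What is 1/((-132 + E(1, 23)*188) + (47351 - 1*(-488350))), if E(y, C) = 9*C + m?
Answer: 1/574297 ≈ 1.7413e-6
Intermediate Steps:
m = -1 (m = -2 + 1 = -1)
E(y, C) = -1 + 9*C (E(y, C) = 9*C - 1 = -1 + 9*C)
1/((-132 + E(1, 23)*188) + (47351 - 1*(-488350))) = 1/((-132 + (-1 + 9*23)*188) + (47351 - 1*(-488350))) = 1/((-132 + (-1 + 207)*188) + (47351 + 488350)) = 1/((-132 + 206*188) + 535701) = 1/((-132 + 38728) + 535701) = 1/(38596 + 535701) = 1/574297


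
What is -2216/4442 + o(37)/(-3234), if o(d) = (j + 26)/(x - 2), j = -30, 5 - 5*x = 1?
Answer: -5386013/10774071 ≈ -0.49991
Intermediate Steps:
x = 4/5 (x = 1 - 1/5*1 = 1 - 1/5 = 4/5 ≈ 0.80000)
o(d) = 10/3 (o(d) = (-30 + 26)/(4/5 - 2) = -4/(-6/5) = -4*(-5/6) = 10/3)
-2216/4442 + o(37)/(-3234) = -2216/4442 + (10/3)/(-3234) = -2216*1/4442 + (10/3)*(-1/3234) = -1108/2221 - 5/4851 = -5386013/10774071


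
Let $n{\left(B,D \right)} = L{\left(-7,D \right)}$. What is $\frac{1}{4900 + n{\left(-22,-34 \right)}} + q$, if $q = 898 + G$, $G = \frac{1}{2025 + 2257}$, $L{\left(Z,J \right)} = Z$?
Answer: $\frac{18814748923}{20951826} \approx 898.0$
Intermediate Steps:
$n{\left(B,D \right)} = -7$
$G = \frac{1}{4282} \approx 0.00023354$
$q = \frac{3845237}{4282}$ ($q = 898 + \frac{1}{4282} = \frac{3845237}{4282} \approx 898.0$)
$\frac{1}{4900 + n{\left(-22,-34 \right)}} + q = \frac{1}{4900 - 7} + \frac{3845237}{4282} = \frac{1}{4893} + \frac{3845237}{4282} = \frac{18814748923}{20951826}$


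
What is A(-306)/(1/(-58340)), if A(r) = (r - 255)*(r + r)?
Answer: -20029988880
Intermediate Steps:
A(r) = 2*r*(-255 + r) (A(r) = (-255 + r)*(2*r) = 2*r*(-255 + r))
A(-306)/(1/(-58340)) = (2*(-306)*(-255 - 306))/(1/(-58340)) = (2*(-306)*(-561))/(-1/58340) = 343332*(-58340) = -20029988880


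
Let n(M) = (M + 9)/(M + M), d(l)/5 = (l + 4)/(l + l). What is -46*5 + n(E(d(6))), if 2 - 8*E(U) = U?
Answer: -6399/26 ≈ -246.12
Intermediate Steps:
d(l) = 5*(4 + l)/(2*l) (d(l) = 5*((l + 4)/(l + l)) = 5*((4 + l)/((2*l))) = 5*((4 + l)*(1/(2*l))) = 5*((4 + l)/(2*l)) = 5*(4 + l)/(2*l))
E(U) = ¼ - U/8
n(M) = (9 + M)/(2*M) (n(M) = (9 + M)/((2*M)) = (9 + M)*(1/(2*M)) = (9 + M)/(2*M))
-46*5 + n(E(d(6))) = -46*5 + (9 + (¼ - (5/2 + 10/6)/8))/(2*(¼ - (5/2 + 10/6)/8)) = -230 + (9 + (¼ - (5/2 + 10*(⅙))/8))/(2*(¼ - (5/2 + 10*(⅙))/8)) = -230 + (9 + (¼ - (5/2 + 5/3)/8))/(2*(¼ - (5/2 + 5/3)/8)) = -230 + (9 + (¼ - ⅛*25/6))/(2*(¼ - ⅛*25/6)) = -230 + (9 + (¼ - 25/48))/(2*(¼ - 25/48)) = -230 + (9 - 13/48)/(2*(-13/48)) = -230 + (½)*(-48/13)*(419/48) = -230 - 419/26 = -6399/26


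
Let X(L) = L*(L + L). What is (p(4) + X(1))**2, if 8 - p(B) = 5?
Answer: 25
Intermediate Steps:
p(B) = 3 (p(B) = 8 - 1*5 = 8 - 5 = 3)
X(L) = 2*L**2 (X(L) = L*(2*L) = 2*L**2)
(p(4) + X(1))**2 = (3 + 2*1**2)**2 = (3 + 2*1)**2 = (3 + 2)**2 = 5**2 = 25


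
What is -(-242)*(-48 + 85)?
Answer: 8954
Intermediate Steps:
-(-242)*(-48 + 85) = -(-242)*37 = -1*(-8954) = 8954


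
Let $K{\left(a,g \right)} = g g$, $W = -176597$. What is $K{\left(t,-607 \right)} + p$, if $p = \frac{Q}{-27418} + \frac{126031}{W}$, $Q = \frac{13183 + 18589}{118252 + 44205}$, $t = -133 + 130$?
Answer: $\frac{144911905790086492344}{393303242726761} \approx 3.6845 \cdot 10^{5}$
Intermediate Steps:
$t = -3$
$Q = \frac{31772}{162457} \approx 0.19557$
$K{\left(a,g \right)} = g^{2}$
$p = - \frac{280689345871345}{393303242726761}$ ($p = \frac{31772}{162457 \left(-27418\right)} + \frac{126031}{-176597} = \frac{31772}{162457} \left(- \frac{1}{27418}\right) + 126031 \left(- \frac{1}{176597}\right) = - \frac{15886}{2227123013} - \frac{126031}{176597} = - \frac{280689345871345}{393303242726761} \approx -0.71367$)
$K{\left(t,-607 \right)} + p = \left(-607\right)^{2} - \frac{280689345871345}{393303242726761} = 368449 - \frac{280689345871345}{393303242726761} = \frac{144911905790086492344}{393303242726761}$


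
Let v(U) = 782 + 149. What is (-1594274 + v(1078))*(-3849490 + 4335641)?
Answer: -774605292793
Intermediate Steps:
v(U) = 931
(-1594274 + v(1078))*(-3849490 + 4335641) = (-1594274 + 931)*(-3849490 + 4335641) = -1593343*486151 = -774605292793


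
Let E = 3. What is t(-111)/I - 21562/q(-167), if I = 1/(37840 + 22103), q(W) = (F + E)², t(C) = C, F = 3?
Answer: -119776895/18 ≈ -6.6543e+6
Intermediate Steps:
q(W) = 36 (q(W) = (3 + 3)² = 6² = 36)
I = 1/59943 ≈ 1.6683e-5
t(-111)/I - 21562/q(-167) = -111/1/59943 - 21562/36 = -111*59943 - 21562*1/36 = -6653673 - 10781/18 = -119776895/18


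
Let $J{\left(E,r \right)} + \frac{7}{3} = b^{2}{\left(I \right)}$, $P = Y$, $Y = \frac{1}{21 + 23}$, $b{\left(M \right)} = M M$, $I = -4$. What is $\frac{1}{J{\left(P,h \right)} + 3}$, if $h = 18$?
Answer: $\frac{3}{770} \approx 0.0038961$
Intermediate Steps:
$b{\left(M \right)} = M^{2}$
$Y = \frac{1}{44} \approx 0.022727$
$P = \frac{1}{44} \approx 0.022727$
$J{\left(E,r \right)} = \frac{761}{3}$ ($J{\left(E,r \right)} = - \frac{7}{3} + \left(\left(-4\right)^{2}\right)^{2} = - \frac{7}{3} + 16^{2} = - \frac{7}{3} + 256 = \frac{761}{3}$)
$\frac{1}{J{\left(P,h \right)} + 3} = \frac{1}{\frac{761}{3} + 3} = \frac{1}{\frac{770}{3}} = \frac{3}{770}$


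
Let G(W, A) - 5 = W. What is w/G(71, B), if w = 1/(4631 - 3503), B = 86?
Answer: 1/85728 ≈ 1.1665e-5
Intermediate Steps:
G(W, A) = 5 + W
w = 1/1128 ≈ 0.00088653
w/G(71, B) = 1/(1128*(5 + 71)) = (1/1128)/76 = (1/1128)*(1/76) = 1/85728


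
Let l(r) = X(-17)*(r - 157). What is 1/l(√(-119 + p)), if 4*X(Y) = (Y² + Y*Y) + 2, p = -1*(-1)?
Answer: -157/3591215 - I*√118/3591215 ≈ -4.3718e-5 - 3.0248e-6*I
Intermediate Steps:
p = 1
X(Y) = ½ + Y²/2 (X(Y) = ((Y² + Y*Y) + 2)/4 = ((Y² + Y²) + 2)/4 = (2*Y² + 2)/4 = (2 + 2*Y²)/4 = ½ + Y²/2)
l(r) = -22765 + 145*r (l(r) = (½ + (½)*(-17)²)*(r - 157) = (½ + (½)*289)*(-157 + r) = (½ + 289/2)*(-157 + r) = 145*(-157 + r) = -22765 + 145*r)
1/l(√(-119 + p)) = 1/(-22765 + 145*√(-119 + 1)) = 1/(-22765 + 145*√(-118)) = 1/(-22765 + 145*(I*√118)) = 1/(-22765 + 145*I*√118)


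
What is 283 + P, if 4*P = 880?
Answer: 503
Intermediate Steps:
P = 220 (P = (¼)*880 = 220)
283 + P = 283 + 220 = 503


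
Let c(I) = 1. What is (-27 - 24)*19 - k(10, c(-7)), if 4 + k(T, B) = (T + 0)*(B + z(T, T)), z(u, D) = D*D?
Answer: -1975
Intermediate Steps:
z(u, D) = D²
k(T, B) = -4 + T*(B + T²) (k(T, B) = -4 + (T + 0)*(B + T²) = -4 + T*(B + T²))
(-27 - 24)*19 - k(10, c(-7)) = (-27 - 24)*19 - (-4 + 10³ + 1*10) = -51*19 - (-4 + 1000 + 10) = -969 - 1*1006 = -969 - 1006 = -1975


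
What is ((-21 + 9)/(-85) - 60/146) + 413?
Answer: 2560991/6205 ≈ 412.73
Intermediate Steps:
((-21 + 9)/(-85) - 60/146) + 413 = (-12*(-1/85) - 60*1/146) + 413 = (12/85 - 30/73) + 413 = -1674/6205 + 413 = 2560991/6205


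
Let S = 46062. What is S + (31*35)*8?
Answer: 54742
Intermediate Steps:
S + (31*35)*8 = 46062 + (31*35)*8 = 46062 + 1085*8 = 46062 + 8680 = 54742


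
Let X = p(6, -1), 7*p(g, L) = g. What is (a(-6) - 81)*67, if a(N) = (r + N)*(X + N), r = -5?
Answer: -11457/7 ≈ -1636.7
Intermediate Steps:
p(g, L) = g/7
X = 6/7 (X = (1/7)*6 = 6/7 ≈ 0.85714)
a(N) = (-5 + N)*(6/7 + N)
(a(-6) - 81)*67 = ((-30/7 + (-6)**2 - 29/7*(-6)) - 81)*67 = ((-30/7 + 36 + 174/7) - 81)*67 = (396/7 - 81)*67 = -171/7*67 = -11457/7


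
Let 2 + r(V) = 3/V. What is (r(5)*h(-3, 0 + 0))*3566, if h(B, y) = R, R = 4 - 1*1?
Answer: -74886/5 ≈ -14977.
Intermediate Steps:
R = 3 (R = 4 - 1 = 3)
h(B, y) = 3
r(V) = -2 + 3/V
(r(5)*h(-3, 0 + 0))*3566 = ((-2 + 3/5)*3)*3566 = ((-2 + 3*(⅕))*3)*3566 = ((-2 + ⅗)*3)*3566 = -7/5*3*3566 = -21/5*3566 = -74886/5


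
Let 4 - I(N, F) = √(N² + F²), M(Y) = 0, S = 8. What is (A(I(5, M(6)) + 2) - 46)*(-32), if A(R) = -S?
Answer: 1728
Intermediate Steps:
I(N, F) = 4 - √(F² + N²) (I(N, F) = 4 - √(N² + F²) = 4 - √(F² + N²))
A(R) = -8 (A(R) = -1*8 = -8)
(A(I(5, M(6)) + 2) - 46)*(-32) = (-8 - 46)*(-32) = -54*(-32) = 1728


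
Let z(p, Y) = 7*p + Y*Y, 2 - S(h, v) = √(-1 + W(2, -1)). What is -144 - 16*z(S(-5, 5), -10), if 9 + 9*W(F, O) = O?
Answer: -1968 + 112*I*√19/3 ≈ -1968.0 + 162.73*I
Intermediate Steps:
W(F, O) = -1 + O/9
S(h, v) = 2 - I*√19/3 (S(h, v) = 2 - √(-1 + (-1 + (⅑)*(-1))) = 2 - √(-1 + (-1 - ⅑)) = 2 - √(-1 - 10/9) = 2 - √(-19/9) = 2 - I*√19/3)
z(p, Y) = Y² + 7*p (z(p, Y) = 7*p + Y² = Y² + 7*p)
-144 - 16*z(S(-5, 5), -10) = -144 - 16*((-10)² + 7*(2 - I*√19/3)) = -144 - 16*(100 + (14 - 7*I*√19/3)) = -144 - 16*(114 - 7*I*√19/3) = -144 + (-1824 + 112*I*√19/3) = -1968 + 112*I*√19/3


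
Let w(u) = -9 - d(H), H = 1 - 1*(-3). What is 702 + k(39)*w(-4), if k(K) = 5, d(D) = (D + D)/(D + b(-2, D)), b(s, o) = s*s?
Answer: 652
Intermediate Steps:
b(s, o) = s**2
H = 4 (H = 1 + 3 = 4)
d(D) = 2*D/(4 + D) (d(D) = (D + D)/(D + (-2)**2) = (2*D)/(D + 4) = (2*D)/(4 + D) = 2*D/(4 + D))
w(u) = -10 (w(u) = -9 - 2*4/(4 + 4) = -9 - 2*4/8 = -9 - 1*1 = -9 - 1 = -10)
702 + k(39)*w(-4) = 702 + 5*(-10) = 702 - 50 = 652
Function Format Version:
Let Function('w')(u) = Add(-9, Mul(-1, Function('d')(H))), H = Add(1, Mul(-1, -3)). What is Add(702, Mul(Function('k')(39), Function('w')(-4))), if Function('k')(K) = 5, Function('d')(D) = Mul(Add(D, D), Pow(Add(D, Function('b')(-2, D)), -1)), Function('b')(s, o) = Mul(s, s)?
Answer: 652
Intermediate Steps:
Function('b')(s, o) = Pow(s, 2)
H = 4 (H = Add(1, 3) = 4)
Function('d')(D) = Mul(2, D, Pow(Add(4, D), -1)) (Function('d')(D) = Mul(Add(D, D), Pow(Add(D, Pow(-2, 2)), -1)) = Mul(Mul(2, D), Pow(Add(D, 4), -1)) = Mul(Mul(2, D), Pow(Add(4, D), -1)) = Mul(2, D, Pow(Add(4, D), -1)))
Function('w')(u) = -10 (Function('w')(u) = Add(-9, Mul(-1, Mul(2, 4, Pow(Add(4, 4), -1)))) = Add(-9, Mul(-1, Mul(2, 4, Pow(8, -1)))) = Add(-9, Mul(-1, Mul(2, 4, Rational(1, 8)))) = Add(-9, Mul(-1, 1)) = Add(-9, -1) = -10)
Add(702, Mul(Function('k')(39), Function('w')(-4))) = Add(702, Mul(5, -10)) = Add(702, -50) = 652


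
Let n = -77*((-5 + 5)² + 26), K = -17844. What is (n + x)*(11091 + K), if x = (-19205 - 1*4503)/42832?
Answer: 144806895279/10708 ≈ 1.3523e+7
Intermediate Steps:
n = -2002 (n = -77*(0² + 26) = -77*(0 + 26) = -77*26 = -2002)
x = -5927/10708 (x = (-19205 - 4503)*(1/42832) = -23708*1/42832 = -5927/10708 ≈ -0.55351)
(n + x)*(11091 + K) = (-2002 - 5927/10708)*(11091 - 17844) = -21443343/10708*(-6753) = 144806895279/10708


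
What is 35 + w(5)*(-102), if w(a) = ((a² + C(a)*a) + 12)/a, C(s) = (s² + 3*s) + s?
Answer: -26549/5 ≈ -5309.8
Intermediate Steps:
C(s) = s² + 4*s
w(a) = (12 + a² + a²*(4 + a))/a (w(a) = ((a² + (a*(4 + a))*a) + 12)/a = ((a² + a²*(4 + a)) + 12)/a = (12 + a² + a²*(4 + a))/a)
35 + w(5)*(-102) = 35 + ((12 + 5²*(5 + 5))/5)*(-102) = 35 + ((12 + 25*10)/5)*(-102) = 35 + ((12 + 250)/5)*(-102) = 35 + ((⅕)*262)*(-102) = 35 + (262/5)*(-102) = 35 - 26724/5 = -26549/5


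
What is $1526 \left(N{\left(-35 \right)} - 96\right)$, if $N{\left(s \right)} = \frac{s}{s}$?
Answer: $-144970$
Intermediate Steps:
$N{\left(s \right)} = 1$
$1526 \left(N{\left(-35 \right)} - 96\right) = 1526 \left(1 - 96\right) = 1526 \left(-95\right) = -144970$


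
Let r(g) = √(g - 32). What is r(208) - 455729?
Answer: -455729 + 4*√11 ≈ -4.5572e+5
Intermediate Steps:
r(g) = √(-32 + g)
r(208) - 455729 = √(-32 + 208) - 455729 = √176 - 455729 = 4*√11 - 455729 = -455729 + 4*√11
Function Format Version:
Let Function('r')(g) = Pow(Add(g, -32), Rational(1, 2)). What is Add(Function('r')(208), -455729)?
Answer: Add(-455729, Mul(4, Pow(11, Rational(1, 2)))) ≈ -4.5572e+5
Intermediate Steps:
Function('r')(g) = Pow(Add(-32, g), Rational(1, 2))
Add(Function('r')(208), -455729) = Add(Pow(Add(-32, 208), Rational(1, 2)), -455729) = Add(Pow(176, Rational(1, 2)), -455729) = Add(Mul(4, Pow(11, Rational(1, 2))), -455729) = Add(-455729, Mul(4, Pow(11, Rational(1, 2))))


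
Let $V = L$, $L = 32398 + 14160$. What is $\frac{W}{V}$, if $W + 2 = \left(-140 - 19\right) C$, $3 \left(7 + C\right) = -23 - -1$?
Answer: $\frac{2277}{46558} \approx 0.048907$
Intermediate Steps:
$L = 46558$
$V = 46558$
$C = - \frac{43}{3}$ ($C = -7 + \frac{-23 - -1}{3} = -7 + \frac{-23 + 1}{3} = -7 + \frac{1}{3} \left(-22\right) = -7 - \frac{22}{3} = - \frac{43}{3} \approx -14.333$)
$W = 2277$ ($W = -2 + \left(-140 - 19\right) \left(- \frac{43}{3}\right) = -2 - -2279 = -2 + 2279 = 2277$)
$\frac{W}{V} = \frac{2277}{46558}$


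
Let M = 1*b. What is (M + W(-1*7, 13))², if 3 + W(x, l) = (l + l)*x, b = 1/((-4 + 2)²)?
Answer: 546121/16 ≈ 34133.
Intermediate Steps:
b = ¼ (b = 1/((-2)²) = 1/4 = ¼ ≈ 0.25000)
W(x, l) = -3 + 2*l*x (W(x, l) = -3 + (l + l)*x = -3 + (2*l)*x = -3 + 2*l*x)
M = ¼ (M = 1*(¼) = ¼ ≈ 0.25000)
(M + W(-1*7, 13))² = (¼ + (-3 + 2*13*(-1*7)))² = (¼ + (-3 + 2*13*(-7)))² = (¼ + (-3 - 182))² = (¼ - 185)² = (-739/4)² = 546121/16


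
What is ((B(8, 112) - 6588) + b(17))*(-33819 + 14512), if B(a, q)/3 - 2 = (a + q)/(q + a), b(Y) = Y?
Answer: 126692534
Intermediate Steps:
B(a, q) = 9 (B(a, q) = 6 + 3*((a + q)/(q + a)) = 6 + 3*((a + q)/(a + q)) = 6 + 3*1 = 6 + 3 = 9)
((B(8, 112) - 6588) + b(17))*(-33819 + 14512) = ((9 - 6588) + 17)*(-33819 + 14512) = (-6579 + 17)*(-19307) = -6562*(-19307) = 126692534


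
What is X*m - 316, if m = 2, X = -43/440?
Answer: -69563/220 ≈ -316.20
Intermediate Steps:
X = -43/440 (X = -43*1/440 = -43/440 ≈ -0.097727)
X*m - 316 = -43/440*2 - 316 = -43/220 - 316 = -69563/220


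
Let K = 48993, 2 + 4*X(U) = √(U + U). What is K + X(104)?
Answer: 97985/2 + √13 ≈ 48996.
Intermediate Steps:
X(U) = -½ + √2*√U/4 (X(U) = -½ + √(U + U)/4 = -½ + √(2*U)/4 = -½ + (√2*√U)/4 = -½ + √2*√U/4)
K + X(104) = 48993 + (-½ + √2*√104/4) = 48993 + (-½ + √2*(2*√26)/4) = 48993 + (-½ + √13) = 97985/2 + √13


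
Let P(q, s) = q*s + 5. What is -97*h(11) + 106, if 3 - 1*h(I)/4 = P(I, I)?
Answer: 47830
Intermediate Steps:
P(q, s) = 5 + q*s
h(I) = -8 - 4*I**2 (h(I) = 12 - 4*(5 + I*I) = 12 - 4*(5 + I**2) = 12 + (-20 - 4*I**2) = -8 - 4*I**2)
-97*h(11) + 106 = -97*(-8 - 4*11**2) + 106 = -97*(-8 - 4*121) + 106 = -97*(-8 - 484) + 106 = -97*(-492) + 106 = 47724 + 106 = 47830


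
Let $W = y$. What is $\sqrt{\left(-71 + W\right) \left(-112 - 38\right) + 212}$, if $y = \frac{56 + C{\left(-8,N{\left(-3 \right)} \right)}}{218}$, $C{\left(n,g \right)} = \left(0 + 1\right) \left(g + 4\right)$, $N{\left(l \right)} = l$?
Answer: $\frac{\sqrt{128585447}}{109} \approx 104.03$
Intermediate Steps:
$C{\left(n,g \right)} = 4 + g$ ($C{\left(n,g \right)} = 1 \left(4 + g\right) = 4 + g$)
$y = \frac{57}{218}$ ($y = \frac{56 + \left(4 - 3\right)}{218} = \left(56 + 1\right) \frac{1}{218} = 57 \cdot \frac{1}{218} = \frac{57}{218} \approx 0.26147$)
$W = \frac{57}{218} \approx 0.26147$
$\sqrt{\left(-71 + W\right) \left(-112 - 38\right) + 212} = \sqrt{\left(-71 + \frac{57}{218}\right) \left(-112 - 38\right) + 212} = \sqrt{\left(- \frac{15421}{218}\right) \left(-150\right) + 212} = \sqrt{\frac{1156575}{109} + 212} = \sqrt{\frac{1179683}{109}} = \frac{\sqrt{128585447}}{109}$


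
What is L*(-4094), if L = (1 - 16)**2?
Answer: -921150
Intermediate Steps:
L = 225 (L = (-15)**2 = 225)
L*(-4094) = 225*(-4094) = -921150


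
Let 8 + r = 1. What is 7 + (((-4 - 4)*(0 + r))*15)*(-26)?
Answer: -21833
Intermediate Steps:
r = -7 (r = -8 + 1 = -7)
7 + (((-4 - 4)*(0 + r))*15)*(-26) = 7 + (((-4 - 4)*(0 - 7))*15)*(-26) = 7 + (-8*(-7)*15)*(-26) = 7 + (56*15)*(-26) = 7 + 840*(-26) = 7 - 21840 = -21833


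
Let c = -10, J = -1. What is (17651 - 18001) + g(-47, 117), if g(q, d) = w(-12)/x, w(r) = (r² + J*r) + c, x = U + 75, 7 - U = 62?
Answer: -3427/10 ≈ -342.70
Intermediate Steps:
U = -55 (U = 7 - 1*62 = 7 - 62 = -55)
x = 20 (x = -55 + 75 = 20)
w(r) = -10 + r² - r (w(r) = (r² - r) - 10 = -10 + r² - r)
g(q, d) = 73/10 (g(q, d) = (-10 + (-12)² - 1*(-12))/20 = (-10 + 144 + 12)*(1/20) = 146*(1/20) = 73/10)
(17651 - 18001) + g(-47, 117) = (17651 - 18001) + 73/10 = -350 + 73/10 = -3427/10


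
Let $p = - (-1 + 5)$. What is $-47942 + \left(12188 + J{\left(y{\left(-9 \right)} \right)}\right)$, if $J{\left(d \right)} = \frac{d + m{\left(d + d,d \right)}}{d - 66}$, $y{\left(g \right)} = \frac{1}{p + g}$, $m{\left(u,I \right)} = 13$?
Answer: $- \frac{30712854}{859} \approx -35754.0$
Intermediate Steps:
$p = -4$ ($p = \left(-1\right) 4 = -4$)
$y{\left(g \right)} = \frac{1}{-4 + g}$
$J{\left(d \right)} = \frac{13 + d}{-66 + d}$ ($J{\left(d \right)} = \frac{d + 13}{d - 66} = \frac{13 + d}{-66 + d}$)
$-47942 + \left(12188 + J{\left(y{\left(-9 \right)} \right)}\right) = -47942 + \left(12188 + \frac{13 + \frac{1}{-4 - 9}}{-66 + \frac{1}{-4 - 9}}\right) = -47942 + \left(12188 + \frac{13 + \frac{1}{-13}}{-66 + \frac{1}{-13}}\right) = -47942 + \left(12188 + \frac{13 - \frac{1}{13}}{-66 - \frac{1}{13}}\right) = -47942 + \left(12188 + \frac{1}{- \frac{859}{13}} \cdot \frac{168}{13}\right) = -47942 + \left(12188 - \frac{168}{859}\right) = -47942 + \frac{10469324}{859} = - \frac{30712854}{859}$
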